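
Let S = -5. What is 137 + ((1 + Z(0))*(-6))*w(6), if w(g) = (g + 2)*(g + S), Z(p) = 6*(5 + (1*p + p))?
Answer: -1351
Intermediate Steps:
Z(p) = 30 + 12*p (Z(p) = 6*(5 + (p + p)) = 6*(5 + 2*p) = 30 + 12*p)
w(g) = (-5 + g)*(2 + g) (w(g) = (g + 2)*(g - 5) = (2 + g)*(-5 + g) = (-5 + g)*(2 + g))
137 + ((1 + Z(0))*(-6))*w(6) = 137 + ((1 + (30 + 12*0))*(-6))*(-10 + 6² - 3*6) = 137 + ((1 + (30 + 0))*(-6))*(-10 + 36 - 18) = 137 + ((1 + 30)*(-6))*8 = 137 + (31*(-6))*8 = 137 - 186*8 = 137 - 1488 = -1351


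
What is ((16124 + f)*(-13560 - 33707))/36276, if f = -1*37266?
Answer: 499659457/18138 ≈ 27548.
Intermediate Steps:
f = -37266
((16124 + f)*(-13560 - 33707))/36276 = ((16124 - 37266)*(-13560 - 33707))/36276 = -21142*(-47267)*(1/36276) = 999318914*(1/36276) = 499659457/18138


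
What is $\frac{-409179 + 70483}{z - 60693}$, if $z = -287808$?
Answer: $\frac{338696}{348501} \approx 0.97186$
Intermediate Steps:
$\frac{-409179 + 70483}{z - 60693} = \frac{-409179 + 70483}{-287808 - 60693} = - \frac{338696}{-348501} = \left(-338696\right) \left(- \frac{1}{348501}\right) = \frac{338696}{348501}$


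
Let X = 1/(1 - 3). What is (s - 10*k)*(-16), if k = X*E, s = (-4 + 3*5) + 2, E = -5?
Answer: 192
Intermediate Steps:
X = -1/2 (X = 1/(-2) = -1/2 ≈ -0.50000)
s = 13 (s = (-4 + 15) + 2 = 11 + 2 = 13)
k = 5/2 (k = -1/2*(-5) = 5/2 ≈ 2.5000)
(s - 10*k)*(-16) = (13 - 10*5/2)*(-16) = (13 - 25)*(-16) = -12*(-16) = 192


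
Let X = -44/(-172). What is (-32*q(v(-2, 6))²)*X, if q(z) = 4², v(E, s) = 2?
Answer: -90112/43 ≈ -2095.6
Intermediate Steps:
q(z) = 16
X = 11/43 (X = -44*(-1/172) = 11/43 ≈ 0.25581)
(-32*q(v(-2, 6))²)*X = -32*16²*(11/43) = -32*256*(11/43) = -8192*11/43 = -90112/43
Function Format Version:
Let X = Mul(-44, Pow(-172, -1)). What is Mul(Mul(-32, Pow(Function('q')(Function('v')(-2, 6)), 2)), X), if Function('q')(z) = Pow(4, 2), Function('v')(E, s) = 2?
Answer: Rational(-90112, 43) ≈ -2095.6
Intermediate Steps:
Function('q')(z) = 16
X = Rational(11, 43) (X = Mul(-44, Rational(-1, 172)) = Rational(11, 43) ≈ 0.25581)
Mul(Mul(-32, Pow(Function('q')(Function('v')(-2, 6)), 2)), X) = Mul(Mul(-32, Pow(16, 2)), Rational(11, 43)) = Mul(Mul(-32, 256), Rational(11, 43)) = Mul(-8192, Rational(11, 43)) = Rational(-90112, 43)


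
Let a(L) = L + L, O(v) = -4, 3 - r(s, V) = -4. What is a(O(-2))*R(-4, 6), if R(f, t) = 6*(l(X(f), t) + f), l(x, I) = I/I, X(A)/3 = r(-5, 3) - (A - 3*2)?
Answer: 144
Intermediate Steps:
r(s, V) = 7 (r(s, V) = 3 - 1*(-4) = 3 + 4 = 7)
a(L) = 2*L
X(A) = 39 - 3*A (X(A) = 3*(7 - (A - 3*2)) = 3*(7 - (A - 6)) = 3*(7 - (-6 + A)) = 3*(7 + (6 - A)) = 3*(13 - A) = 39 - 3*A)
l(x, I) = 1
R(f, t) = 6 + 6*f (R(f, t) = 6*(1 + f) = 6 + 6*f)
a(O(-2))*R(-4, 6) = (2*(-4))*(6 + 6*(-4)) = -8*(6 - 24) = -8*(-18) = 144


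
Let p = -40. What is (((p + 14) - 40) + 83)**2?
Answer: 289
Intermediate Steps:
(((p + 14) - 40) + 83)**2 = (((-40 + 14) - 40) + 83)**2 = ((-26 - 40) + 83)**2 = (-66 + 83)**2 = 17**2 = 289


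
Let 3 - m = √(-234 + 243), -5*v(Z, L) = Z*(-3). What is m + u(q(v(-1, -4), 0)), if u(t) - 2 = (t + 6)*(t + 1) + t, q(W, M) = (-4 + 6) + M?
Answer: 28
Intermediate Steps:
v(Z, L) = 3*Z/5 (v(Z, L) = -Z*(-3)/5 = -(-3)*Z/5 = 3*Z/5)
q(W, M) = 2 + M
m = 0 (m = 3 - √(-234 + 243) = 3 - √9 = 3 - 1*3 = 3 - 3 = 0)
u(t) = 2 + t + (1 + t)*(6 + t) (u(t) = 2 + ((t + 6)*(t + 1) + t) = 2 + ((6 + t)*(1 + t) + t) = 2 + ((1 + t)*(6 + t) + t) = 2 + (t + (1 + t)*(6 + t)) = 2 + t + (1 + t)*(6 + t))
m + u(q(v(-1, -4), 0)) = 0 + (8 + (2 + 0)² + 8*(2 + 0)) = 0 + (8 + 2² + 8*2) = 0 + (8 + 4 + 16) = 0 + 28 = 28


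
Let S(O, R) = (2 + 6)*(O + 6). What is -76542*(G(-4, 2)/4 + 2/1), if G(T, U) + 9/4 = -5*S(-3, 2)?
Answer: 17489847/8 ≈ 2.1862e+6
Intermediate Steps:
S(O, R) = 48 + 8*O (S(O, R) = 8*(6 + O) = 48 + 8*O)
G(T, U) = -489/4 (G(T, U) = -9/4 - 5*(48 + 8*(-3)) = -9/4 - 5*(48 - 24) = -9/4 - 5*24 = -9/4 - 120 = -489/4)
-76542*(G(-4, 2)/4 + 2/1) = -76542*(-489/4/4 + 2/1) = -76542*(-489/4*¼ + 2*1) = -76542*(-489/16 + 2) = -76542*(-457/16) = 17489847/8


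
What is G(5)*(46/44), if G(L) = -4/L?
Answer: -46/55 ≈ -0.83636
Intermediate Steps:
G(5)*(46/44) = (-4/5)*(46/44) = (-4*1/5)*(46*(1/44)) = -4/5*23/22 = -46/55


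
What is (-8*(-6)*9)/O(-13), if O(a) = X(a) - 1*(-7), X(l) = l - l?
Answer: 432/7 ≈ 61.714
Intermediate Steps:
X(l) = 0
O(a) = 7 (O(a) = 0 - 1*(-7) = 0 + 7 = 7)
(-8*(-6)*9)/O(-13) = (-8*(-6)*9)/7 = (48*9)*(1/7) = 432*(1/7) = 432/7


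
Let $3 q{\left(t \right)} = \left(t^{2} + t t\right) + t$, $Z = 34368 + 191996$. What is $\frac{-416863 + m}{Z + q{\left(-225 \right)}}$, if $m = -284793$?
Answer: $- \frac{701656}{260039} \approx -2.6983$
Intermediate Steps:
$Z = 226364$
$q{\left(t \right)} = \frac{t}{3} + \frac{2 t^{2}}{3}$ ($q{\left(t \right)} = \frac{\left(t^{2} + t t\right) + t}{3} = \frac{\left(t^{2} + t^{2}\right) + t}{3} = \frac{2 t^{2} + t}{3} = \frac{t + 2 t^{2}}{3} = \frac{t}{3} + \frac{2 t^{2}}{3}$)
$\frac{-416863 + m}{Z + q{\left(-225 \right)}} = \frac{-416863 - 284793}{226364 + \frac{1}{3} \left(-225\right) \left(1 + 2 \left(-225\right)\right)} = - \frac{701656}{226364 + \frac{1}{3} \left(-225\right) \left(1 - 450\right)} = - \frac{701656}{226364 + \frac{1}{3} \left(-225\right) \left(-449\right)} = - \frac{701656}{226364 + 33675} = - \frac{701656}{260039}$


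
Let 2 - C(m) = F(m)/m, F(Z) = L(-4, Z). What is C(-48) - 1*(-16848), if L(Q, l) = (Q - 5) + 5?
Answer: 202199/12 ≈ 16850.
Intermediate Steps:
L(Q, l) = Q (L(Q, l) = (-5 + Q) + 5 = Q)
F(Z) = -4
C(m) = 2 + 4/m (C(m) = 2 - (-4)/m = 2 + 4/m)
C(-48) - 1*(-16848) = (2 + 4/(-48)) - 1*(-16848) = (2 + 4*(-1/48)) + 16848 = (2 - 1/12) + 16848 = 23/12 + 16848 = 202199/12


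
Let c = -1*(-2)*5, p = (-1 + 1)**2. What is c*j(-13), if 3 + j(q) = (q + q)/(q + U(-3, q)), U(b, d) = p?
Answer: -10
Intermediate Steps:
p = 0 (p = 0**2 = 0)
U(b, d) = 0
c = 10 (c = 2*5 = 10)
j(q) = -1 (j(q) = -3 + (q + q)/(q + 0) = -3 + (2*q)/q = -3 + 2 = -1)
c*j(-13) = 10*(-1) = -10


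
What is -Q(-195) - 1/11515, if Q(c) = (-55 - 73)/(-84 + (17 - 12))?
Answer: -1473999/909685 ≈ -1.6203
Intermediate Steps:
Q(c) = 128/79 (Q(c) = -128/(-84 + 5) = -128/(-79) = -128*(-1/79) = 128/79)
-Q(-195) - 1/11515 = -1*128/79 - 1/11515 = -128/79 - 1*1/11515 = -128/79 - 1/11515 = -1473999/909685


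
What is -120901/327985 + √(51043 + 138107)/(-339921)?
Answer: -120901/327985 - 5*√7566/339921 ≈ -0.36990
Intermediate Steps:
-120901/327985 + √(51043 + 138107)/(-339921) = -120901*1/327985 + √189150*(-1/339921) = -120901/327985 + (5*√7566)*(-1/339921) = -120901/327985 - 5*√7566/339921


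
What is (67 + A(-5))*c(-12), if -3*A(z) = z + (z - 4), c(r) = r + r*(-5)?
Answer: 3440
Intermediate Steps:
c(r) = -4*r (c(r) = r - 5*r = -4*r)
A(z) = 4/3 - 2*z/3 (A(z) = -(z + (z - 4))/3 = -(z + (-4 + z))/3 = -(-4 + 2*z)/3 = 4/3 - 2*z/3)
(67 + A(-5))*c(-12) = (67 + (4/3 - ⅔*(-5)))*(-4*(-12)) = (67 + (4/3 + 10/3))*48 = (67 + 14/3)*48 = (215/3)*48 = 3440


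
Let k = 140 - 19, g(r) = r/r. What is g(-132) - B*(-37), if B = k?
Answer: 4478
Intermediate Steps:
g(r) = 1
k = 121
B = 121
g(-132) - B*(-37) = 1 - 121*(-37) = 1 - 1*(-4477) = 1 + 4477 = 4478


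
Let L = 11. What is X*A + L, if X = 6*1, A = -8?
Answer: -37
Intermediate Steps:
X = 6
X*A + L = 6*(-8) + 11 = -48 + 11 = -37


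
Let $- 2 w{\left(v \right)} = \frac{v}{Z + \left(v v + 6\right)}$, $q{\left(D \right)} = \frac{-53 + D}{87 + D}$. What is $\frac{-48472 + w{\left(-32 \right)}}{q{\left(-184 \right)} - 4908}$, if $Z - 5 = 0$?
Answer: $\frac{4866344888}{492493365} \approx 9.881$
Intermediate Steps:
$q{\left(D \right)} = \frac{-53 + D}{87 + D}$
$Z = 5$ ($Z = 5 + 0 = 5$)
$w{\left(v \right)} = - \frac{v}{2 \left(11 + v^{2}\right)}$ ($w{\left(v \right)} = - \frac{v \frac{1}{5 + \left(v v + 6\right)}}{2} = - \frac{v \frac{1}{5 + \left(v^{2} + 6\right)}}{2} = - \frac{v \frac{1}{5 + \left(6 + v^{2}\right)}}{2} = - \frac{v \frac{1}{11 + v^{2}}}{2} = - \frac{v}{2 \left(11 + v^{2}\right)}$)
$\frac{-48472 + w{\left(-32 \right)}}{q{\left(-184 \right)} - 4908} = \frac{-48472 - - \frac{32}{22 + 2 \left(-32\right)^{2}}}{\frac{-53 - 184}{87 - 184} - 4908} = \frac{-48472 - - \frac{32}{22 + 2 \cdot 1024}}{\frac{1}{-97} \left(-237\right) - 4908} = \frac{-48472 - - \frac{32}{22 + 2048}}{\left(- \frac{1}{97}\right) \left(-237\right) - 4908} = \frac{-48472 - - \frac{32}{2070}}{\frac{237}{97} - 4908} = \frac{-48472 - \left(-32\right) \frac{1}{2070}}{- \frac{475839}{97}} = \left(-48472 + \frac{16}{1035}\right) \left(- \frac{97}{475839}\right) = \left(- \frac{50168504}{1035}\right) \left(- \frac{97}{475839}\right) = \frac{4866344888}{492493365}$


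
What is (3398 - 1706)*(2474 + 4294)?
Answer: 11451456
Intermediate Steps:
(3398 - 1706)*(2474 + 4294) = 1692*6768 = 11451456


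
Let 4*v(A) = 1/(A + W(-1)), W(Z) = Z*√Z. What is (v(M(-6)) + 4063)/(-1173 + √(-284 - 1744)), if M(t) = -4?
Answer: -1588610/459319 - 23*I/1837276 + 13*√3/46850538 - 1795820*I*√3/23425269 ≈ -3.4586 - 0.13279*I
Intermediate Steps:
W(Z) = Z^(3/2)
v(A) = 1/(4*(A - I)) (v(A) = 1/(4*(A + (-1)^(3/2))) = 1/(4*(A - I)))
(v(M(-6)) + 4063)/(-1173 + √(-284 - 1744)) = (1/(4*(-4 - I)) + 4063)/(-1173 + √(-284 - 1744)) = (((-4 + I)/17)/4 + 4063)/(-1173 + √(-2028)) = ((-4 + I)/68 + 4063)/(-1173 + 26*I*√3) = (4063 + (-4 + I)/68)/(-1173 + 26*I*√3)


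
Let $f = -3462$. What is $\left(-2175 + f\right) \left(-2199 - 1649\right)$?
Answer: $21691176$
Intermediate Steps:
$\left(-2175 + f\right) \left(-2199 - 1649\right) = \left(-2175 - 3462\right) \left(-2199 - 1649\right) = \left(-5637\right) \left(-3848\right) = 21691176$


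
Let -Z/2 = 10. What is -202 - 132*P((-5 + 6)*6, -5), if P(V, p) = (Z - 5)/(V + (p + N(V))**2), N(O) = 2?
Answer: 18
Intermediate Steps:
Z = -20 (Z = -2*10 = -20)
P(V, p) = -25/(V + (2 + p)**2) (P(V, p) = (-20 - 5)/(V + (p + 2)**2) = -25/(V + (2 + p)**2))
-202 - 132*P((-5 + 6)*6, -5) = -202 - (-3300)/((-5 + 6)*6 + (2 - 5)**2) = -202 - (-3300)/(1*6 + (-3)**2) = -202 - (-3300)/(6 + 9) = -202 - (-3300)/15 = -202 - 132*(-5/3) = -202 + 220 = 18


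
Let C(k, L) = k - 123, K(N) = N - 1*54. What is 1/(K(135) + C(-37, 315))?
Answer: -1/79 ≈ -0.012658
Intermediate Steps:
K(N) = -54 + N (K(N) = N - 54 = -54 + N)
C(k, L) = -123 + k
1/(K(135) + C(-37, 315)) = 1/((-54 + 135) + (-123 - 37)) = 1/(81 - 160) = 1/(-79) = -1/79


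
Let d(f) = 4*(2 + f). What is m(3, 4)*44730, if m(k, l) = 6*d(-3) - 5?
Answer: -1297170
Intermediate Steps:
d(f) = 8 + 4*f
m(k, l) = -29 (m(k, l) = 6*(8 + 4*(-3)) - 5 = 6*(8 - 12) - 5 = 6*(-4) - 5 = -24 - 5 = -29)
m(3, 4)*44730 = -29*44730 = -1297170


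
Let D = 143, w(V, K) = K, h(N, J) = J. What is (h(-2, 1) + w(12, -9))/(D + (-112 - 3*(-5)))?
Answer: -4/23 ≈ -0.17391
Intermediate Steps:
(h(-2, 1) + w(12, -9))/(D + (-112 - 3*(-5))) = (1 - 9)/(143 + (-112 - 3*(-5))) = -8/(143 + (-112 + 15)) = -8/(143 - 97) = -8/46 = -8*1/46 = -4/23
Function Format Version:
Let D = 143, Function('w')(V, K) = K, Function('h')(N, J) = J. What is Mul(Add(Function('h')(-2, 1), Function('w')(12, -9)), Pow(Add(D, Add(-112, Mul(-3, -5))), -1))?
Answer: Rational(-4, 23) ≈ -0.17391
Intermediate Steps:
Mul(Add(Function('h')(-2, 1), Function('w')(12, -9)), Pow(Add(D, Add(-112, Mul(-3, -5))), -1)) = Mul(Add(1, -9), Pow(Add(143, Add(-112, Mul(-3, -5))), -1)) = Mul(-8, Pow(Add(143, Add(-112, 15)), -1)) = Mul(-8, Pow(Add(143, -97), -1)) = Mul(-8, Pow(46, -1)) = Mul(-8, Rational(1, 46)) = Rational(-4, 23)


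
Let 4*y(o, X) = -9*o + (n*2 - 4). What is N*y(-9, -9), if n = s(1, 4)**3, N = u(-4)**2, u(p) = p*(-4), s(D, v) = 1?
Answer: 5056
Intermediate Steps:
u(p) = -4*p
N = 256 (N = (-4*(-4))**2 = 16**2 = 256)
n = 1 (n = 1**3 = 1)
y(o, X) = -1/2 - 9*o/4 (y(o, X) = (-9*o + (1*2 - 4))/4 = (-9*o + (2 - 4))/4 = (-9*o - 2)/4 = (-2 - 9*o)/4 = -1/2 - 9*o/4)
N*y(-9, -9) = 256*(-1/2 - 9/4*(-9)) = 256*(-1/2 + 81/4) = 256*(79/4) = 5056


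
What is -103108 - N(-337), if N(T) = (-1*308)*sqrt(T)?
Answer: -103108 + 308*I*sqrt(337) ≈ -1.0311e+5 + 5654.1*I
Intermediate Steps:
N(T) = -308*sqrt(T)
-103108 - N(-337) = -103108 - (-308)*sqrt(-337) = -103108 - (-308)*I*sqrt(337) = -103108 + 308*I*sqrt(337)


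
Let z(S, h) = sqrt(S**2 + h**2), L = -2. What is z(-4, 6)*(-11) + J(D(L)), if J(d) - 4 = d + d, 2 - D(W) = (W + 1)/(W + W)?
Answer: 15/2 - 22*sqrt(13) ≈ -71.822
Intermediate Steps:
D(W) = 2 - (1 + W)/(2*W) (D(W) = 2 - (W + 1)/(W + W) = 2 - (1 + W)/(2*W))
J(d) = 4 + 2*d (J(d) = 4 + (d + d) = 4 + 2*d)
z(-4, 6)*(-11) + J(D(L)) = sqrt((-4)**2 + 6**2)*(-11) + (4 + 2*((1/2)*(-1 + 3*(-2))/(-2))) = sqrt(16 + 36)*(-11) + (4 + 2*((1/2)*(-1/2)*(-1 - 6))) = sqrt(52)*(-11) + (4 + 2*((1/2)*(-1/2)*(-7))) = (2*sqrt(13))*(-11) + (4 + 2*(7/4)) = -22*sqrt(13) + (4 + 7/2) = -22*sqrt(13) + 15/2 = 15/2 - 22*sqrt(13)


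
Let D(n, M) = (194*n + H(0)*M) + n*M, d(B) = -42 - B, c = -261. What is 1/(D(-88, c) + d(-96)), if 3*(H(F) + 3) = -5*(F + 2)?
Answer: 1/7603 ≈ 0.00013153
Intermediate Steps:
H(F) = -19/3 - 5*F/3 (H(F) = -3 + (-5*(F + 2))/3 = -3 + (-5*(2 + F))/3 = -3 + (-10 - 5*F)/3 = -3 + (-10/3 - 5*F/3) = -19/3 - 5*F/3)
D(n, M) = 194*n - 19*M/3 + M*n (D(n, M) = (194*n + (-19/3 - 5/3*0)*M) + n*M = (194*n + (-19/3 + 0)*M) + M*n = (194*n - 19*M/3) + M*n = 194*n - 19*M/3 + M*n)
1/(D(-88, c) + d(-96)) = 1/((194*(-88) - 19/3*(-261) - 261*(-88)) + (-42 - 1*(-96))) = 1/((-17072 + 1653 + 22968) + (-42 + 96)) = 1/(7549 + 54) = 1/7603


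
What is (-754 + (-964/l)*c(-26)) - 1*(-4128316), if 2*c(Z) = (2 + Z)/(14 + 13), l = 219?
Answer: 8135428558/1971 ≈ 4.1276e+6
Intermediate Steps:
c(Z) = 1/27 + Z/54 (c(Z) = ((2 + Z)/(14 + 13))/2 = ((2 + Z)/27)/2 = ((2 + Z)*(1/27))/2 = (2/27 + Z/27)/2 = 1/27 + Z/54)
(-754 + (-964/l)*c(-26)) - 1*(-4128316) = (-754 + (-964/219)*(1/27 + (1/54)*(-26))) - 1*(-4128316) = (-754 + (-964*1/219)*(1/27 - 13/27)) + 4128316 = (-754 - 964/219*(-4/9)) + 4128316 = (-754 + 3856/1971) + 4128316 = -1482278/1971 + 4128316 = 8135428558/1971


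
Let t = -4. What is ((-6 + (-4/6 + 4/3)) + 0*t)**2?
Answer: 256/9 ≈ 28.444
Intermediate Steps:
((-6 + (-4/6 + 4/3)) + 0*t)**2 = ((-6 + (-4/6 + 4/3)) + 0*(-4))**2 = ((-6 + (-4*1/6 + 4*(1/3))) + 0)**2 = ((-6 + (-2/3 + 4/3)) + 0)**2 = ((-6 + 2/3) + 0)**2 = (-16/3 + 0)**2 = (-16/3)**2 = 256/9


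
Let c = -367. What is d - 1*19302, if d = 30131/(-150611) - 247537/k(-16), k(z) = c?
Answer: -1029632585544/55274237 ≈ -18628.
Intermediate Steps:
k(z) = -367
d = 37270737030/55274237 (d = 30131/(-150611) - 247537/(-367) = 30131*(-1/150611) - 247537*(-1/367) = -30131/150611 + 247537/367 = 37270737030/55274237 ≈ 674.29)
d - 1*19302 = 37270737030/55274237 - 1*19302 = 37270737030/55274237 - 19302 = -1029632585544/55274237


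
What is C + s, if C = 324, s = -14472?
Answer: -14148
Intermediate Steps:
C + s = 324 - 14472 = -14148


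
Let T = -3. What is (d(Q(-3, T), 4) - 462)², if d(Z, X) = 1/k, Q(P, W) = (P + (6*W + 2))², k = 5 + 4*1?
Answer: 17280649/81 ≈ 2.1334e+5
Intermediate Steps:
k = 9 (k = 5 + 4 = 9)
Q(P, W) = (2 + P + 6*W)² (Q(P, W) = (P + (2 + 6*W))² = (2 + P + 6*W)²)
d(Z, X) = ⅑ (d(Z, X) = 1/9 = ⅑)
(d(Q(-3, T), 4) - 462)² = (⅑ - 462)² = (-4157/9)² = 17280649/81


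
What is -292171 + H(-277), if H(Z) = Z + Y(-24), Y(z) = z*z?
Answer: -291872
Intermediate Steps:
Y(z) = z²
H(Z) = 576 + Z (H(Z) = Z + (-24)² = Z + 576 = 576 + Z)
-292171 + H(-277) = -292171 + (576 - 277) = -292171 + 299 = -291872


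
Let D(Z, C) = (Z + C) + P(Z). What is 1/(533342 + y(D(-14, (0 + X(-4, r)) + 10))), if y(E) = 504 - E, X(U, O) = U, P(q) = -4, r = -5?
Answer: 1/533858 ≈ 1.8732e-6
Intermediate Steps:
D(Z, C) = -4 + C + Z (D(Z, C) = (Z + C) - 4 = (C + Z) - 4 = -4 + C + Z)
1/(533342 + y(D(-14, (0 + X(-4, r)) + 10))) = 1/(533342 + (504 - (-4 + ((0 - 4) + 10) - 14))) = 1/(533342 + (504 - (-4 + (-4 + 10) - 14))) = 1/(533342 + (504 - (-4 + 6 - 14))) = 1/(533342 + (504 - 1*(-12))) = 1/(533342 + (504 + 12)) = 1/(533342 + 516) = 1/533858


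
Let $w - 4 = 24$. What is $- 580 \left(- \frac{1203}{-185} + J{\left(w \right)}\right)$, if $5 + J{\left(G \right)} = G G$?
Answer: $- \frac{16856888}{37} \approx -4.5559 \cdot 10^{5}$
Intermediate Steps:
$w = 28$ ($w = 4 + 24 = 28$)
$J{\left(G \right)} = -5 + G^{2}$ ($J{\left(G \right)} = -5 + G G = -5 + G^{2}$)
$- 580 \left(- \frac{1203}{-185} + J{\left(w \right)}\right) = - 580 \left(- \frac{1203}{-185} - \left(5 - 28^{2}\right)\right) = - 580 \left(\left(-1203\right) \left(- \frac{1}{185}\right) + \left(-5 + 784\right)\right) = - 580 \left(\frac{1203}{185} + 779\right) = \left(-580\right) \frac{145318}{185} = - \frac{16856888}{37}$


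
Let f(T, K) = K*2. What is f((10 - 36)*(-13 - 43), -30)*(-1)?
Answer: 60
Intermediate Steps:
f(T, K) = 2*K
f((10 - 36)*(-13 - 43), -30)*(-1) = (2*(-30))*(-1) = -60*(-1) = 60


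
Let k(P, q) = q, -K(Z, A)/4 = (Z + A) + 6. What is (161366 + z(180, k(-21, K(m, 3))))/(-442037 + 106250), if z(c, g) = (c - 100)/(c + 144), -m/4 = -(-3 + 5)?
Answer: -13070666/27198747 ≈ -0.48056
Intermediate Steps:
m = 8 (m = -(-4)*(-3 + 5) = -(-4)*2 = -4*(-2) = 8)
K(Z, A) = -24 - 4*A - 4*Z (K(Z, A) = -4*((Z + A) + 6) = -4*((A + Z) + 6) = -4*(6 + A + Z) = -24 - 4*A - 4*Z)
z(c, g) = (-100 + c)/(144 + c)
(161366 + z(180, k(-21, K(m, 3))))/(-442037 + 106250) = (161366 + (-100 + 180)/(144 + 180))/(-442037 + 106250) = (161366 + 80/324)/(-335787) = (161366 + (1/324)*80)*(-1/335787) = (161366 + 20/81)*(-1/335787) = (13070666/81)*(-1/335787) = -13070666/27198747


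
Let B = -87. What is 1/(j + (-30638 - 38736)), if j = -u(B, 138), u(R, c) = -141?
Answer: -1/69233 ≈ -1.4444e-5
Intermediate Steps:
j = 141 (j = -1*(-141) = 141)
1/(j + (-30638 - 38736)) = 1/(141 + (-30638 - 38736)) = 1/(141 - 69374) = 1/(-69233) = -1/69233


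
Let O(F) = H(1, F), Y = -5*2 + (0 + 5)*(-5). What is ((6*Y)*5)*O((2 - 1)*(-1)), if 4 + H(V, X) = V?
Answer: 3150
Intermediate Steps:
H(V, X) = -4 + V
Y = -35 (Y = -10 + 5*(-5) = -10 - 25 = -35)
O(F) = -3 (O(F) = -4 + 1 = -3)
((6*Y)*5)*O((2 - 1)*(-1)) = ((6*(-35))*5)*(-3) = -210*5*(-3) = -1050*(-3) = 3150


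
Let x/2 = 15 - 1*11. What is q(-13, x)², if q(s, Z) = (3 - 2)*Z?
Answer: 64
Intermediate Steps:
x = 8 (x = 2*(15 - 1*11) = 2*(15 - 11) = 2*4 = 8)
q(s, Z) = Z (q(s, Z) = 1*Z = Z)
q(-13, x)² = 8² = 64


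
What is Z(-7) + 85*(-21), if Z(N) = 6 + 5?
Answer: -1774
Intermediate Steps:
Z(N) = 11
Z(-7) + 85*(-21) = 11 + 85*(-21) = 11 - 1785 = -1774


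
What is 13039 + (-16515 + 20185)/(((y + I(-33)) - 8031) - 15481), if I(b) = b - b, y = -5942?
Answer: 192023518/14727 ≈ 13039.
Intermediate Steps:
I(b) = 0
13039 + (-16515 + 20185)/(((y + I(-33)) - 8031) - 15481) = 13039 + (-16515 + 20185)/(((-5942 + 0) - 8031) - 15481) = 13039 + 3670/((-5942 - 8031) - 15481) = 13039 + 3670/(-13973 - 15481) = 13039 + 3670/(-29454) = 13039 + 3670*(-1/29454) = 13039 - 1835/14727 = 192023518/14727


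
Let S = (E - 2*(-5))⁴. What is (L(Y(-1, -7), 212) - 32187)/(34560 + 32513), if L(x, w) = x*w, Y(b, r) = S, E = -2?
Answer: 836165/67073 ≈ 12.466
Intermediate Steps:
S = 4096 (S = (-2 - 2*(-5))⁴ = (-2 + 10)⁴ = 8⁴ = 4096)
Y(b, r) = 4096
L(x, w) = w*x
(L(Y(-1, -7), 212) - 32187)/(34560 + 32513) = (212*4096 - 32187)/(34560 + 32513) = (868352 - 32187)/67073 = 836165*(1/67073) = 836165/67073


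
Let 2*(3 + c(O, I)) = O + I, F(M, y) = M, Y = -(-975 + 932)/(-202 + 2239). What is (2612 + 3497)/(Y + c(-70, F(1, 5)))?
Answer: -24888066/152689 ≈ -163.00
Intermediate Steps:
Y = 43/2037 (Y = -(-43)/2037 = -1*(-43/2037) = 43/2037 ≈ 0.021109)
c(O, I) = -3 + I/2 + O/2 (c(O, I) = -3 + (O + I)/2 = -3 + (I + O)/2 = -3 + (I/2 + O/2) = -3 + I/2 + O/2)
(2612 + 3497)/(Y + c(-70, F(1, 5))) = (2612 + 3497)/(43/2037 + (-3 + (½)*1 + (½)*(-70))) = 6109/(43/2037 + (-3 + ½ - 35)) = 6109/(43/2037 - 75/2) = 6109/(-152689/4074) = 6109*(-4074/152689) = -24888066/152689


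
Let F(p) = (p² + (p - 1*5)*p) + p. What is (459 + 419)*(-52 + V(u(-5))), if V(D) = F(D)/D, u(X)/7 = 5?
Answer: 12292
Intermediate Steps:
F(p) = p + p² + p*(-5 + p) (F(p) = (p² + (p - 5)*p) + p = (p² + (-5 + p)*p) + p = (p² + p*(-5 + p)) + p = p + p² + p*(-5 + p))
u(X) = 35 (u(X) = 7*5 = 35)
V(D) = -4 + 2*D (V(D) = (2*D*(-2 + D))/D = -4 + 2*D)
(459 + 419)*(-52 + V(u(-5))) = (459 + 419)*(-52 + (-4 + 2*35)) = 878*(-52 + (-4 + 70)) = 878*(-52 + 66) = 878*14 = 12292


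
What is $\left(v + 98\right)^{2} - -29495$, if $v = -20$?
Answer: $35579$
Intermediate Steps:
$\left(v + 98\right)^{2} - -29495 = \left(-20 + 98\right)^{2} - -29495 = 78^{2} + 29495 = 6084 + 29495 = 35579$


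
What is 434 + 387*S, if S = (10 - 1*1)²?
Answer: 31781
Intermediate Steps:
S = 81 (S = (10 - 1)² = 9² = 81)
434 + 387*S = 434 + 387*81 = 434 + 31347 = 31781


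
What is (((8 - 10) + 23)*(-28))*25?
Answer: -14700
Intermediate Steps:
(((8 - 10) + 23)*(-28))*25 = ((-2 + 23)*(-28))*25 = (21*(-28))*25 = -588*25 = -14700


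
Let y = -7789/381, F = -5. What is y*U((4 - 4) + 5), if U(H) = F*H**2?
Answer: 973625/381 ≈ 2555.4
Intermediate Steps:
y = -7789/381 (y = -7789*1/381 = -7789/381 ≈ -20.444)
U(H) = -5*H**2
y*U((4 - 4) + 5) = -(-38945)*((4 - 4) + 5)**2/381 = -(-38945)*(0 + 5)**2/381 = -(-38945)*5**2/381 = -(-38945)*25/381 = -7789/381*(-125) = 973625/381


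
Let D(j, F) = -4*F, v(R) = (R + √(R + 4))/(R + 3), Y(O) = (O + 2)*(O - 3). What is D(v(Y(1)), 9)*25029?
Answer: -901044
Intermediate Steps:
Y(O) = (-3 + O)*(2 + O) (Y(O) = (2 + O)*(-3 + O) = (-3 + O)*(2 + O))
v(R) = (R + √(4 + R))/(3 + R)
D(v(Y(1)), 9)*25029 = -4*9*25029 = -36*25029 = -901044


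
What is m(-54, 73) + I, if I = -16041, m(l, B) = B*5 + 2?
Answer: -15674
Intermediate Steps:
m(l, B) = 2 + 5*B (m(l, B) = 5*B + 2 = 2 + 5*B)
m(-54, 73) + I = (2 + 5*73) - 16041 = (2 + 365) - 16041 = 367 - 16041 = -15674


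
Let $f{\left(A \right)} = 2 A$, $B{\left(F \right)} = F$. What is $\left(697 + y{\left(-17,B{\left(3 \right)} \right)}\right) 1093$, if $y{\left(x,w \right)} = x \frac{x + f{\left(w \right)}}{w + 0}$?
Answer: $\frac{2489854}{3} \approx 8.2995 \cdot 10^{5}$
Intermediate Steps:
$y{\left(x,w \right)} = \frac{x \left(x + 2 w\right)}{w}$ ($y{\left(x,w \right)} = x \frac{x + 2 w}{w + 0} = x \frac{x + 2 w}{w} = \frac{x \left(x + 2 w\right)}{w}$)
$\left(697 + y{\left(-17,B{\left(3 \right)} \right)}\right) 1093 = \left(697 - \frac{17 \left(-17 + 2 \cdot 3\right)}{3}\right) 1093 = \left(697 - \frac{17 \left(-17 + 6\right)}{3}\right) 1093 = \left(697 - \frac{17}{3} \left(-11\right)\right) 1093 = \left(697 + \frac{187}{3}\right) 1093 = \frac{2278}{3} \cdot 1093 = \frac{2489854}{3}$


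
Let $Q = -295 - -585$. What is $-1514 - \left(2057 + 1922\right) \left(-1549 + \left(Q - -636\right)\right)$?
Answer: $2477403$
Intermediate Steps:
$Q = 290$ ($Q = -295 + 585 = 290$)
$-1514 - \left(2057 + 1922\right) \left(-1549 + \left(Q - -636\right)\right) = -1514 - \left(2057 + 1922\right) \left(-1549 + \left(290 - -636\right)\right) = -1514 - 3979 \left(-1549 + \left(290 + 636\right)\right) = -1514 - 3979 \left(-1549 + 926\right) = -1514 - 3979 \left(-623\right) = -1514 - -2478917 = -1514 + 2478917 = 2477403$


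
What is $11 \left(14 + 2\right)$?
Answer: $176$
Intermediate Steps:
$11 \left(14 + 2\right) = 11 \cdot 16 = 176$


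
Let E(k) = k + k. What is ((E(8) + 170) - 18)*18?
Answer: 3024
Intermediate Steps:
E(k) = 2*k
((E(8) + 170) - 18)*18 = ((2*8 + 170) - 18)*18 = ((16 + 170) - 18)*18 = (186 - 18)*18 = 168*18 = 3024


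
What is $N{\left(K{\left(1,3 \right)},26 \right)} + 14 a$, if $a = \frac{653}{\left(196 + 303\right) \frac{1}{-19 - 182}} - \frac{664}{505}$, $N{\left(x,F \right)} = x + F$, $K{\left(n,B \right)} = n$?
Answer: $- \frac{925793549}{251995} \approx -3673.9$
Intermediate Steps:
$N{\left(x,F \right)} = F + x$
$a = - \frac{66614101}{251995}$ ($a = \frac{653}{499 \frac{1}{-201}} - \frac{664}{505} = \frac{653}{499 \left(- \frac{1}{201}\right)} - \frac{664}{505} = \frac{653}{- \frac{499}{201}} - \frac{664}{505} = 653 \left(- \frac{201}{499}\right) - \frac{664}{505} = - \frac{131253}{499} - \frac{664}{505} = - \frac{66614101}{251995} \approx -264.35$)
$N{\left(K{\left(1,3 \right)},26 \right)} + 14 a = \left(26 + 1\right) + 14 \left(- \frac{66614101}{251995}\right) = 27 - \frac{932597414}{251995} = - \frac{925793549}{251995}$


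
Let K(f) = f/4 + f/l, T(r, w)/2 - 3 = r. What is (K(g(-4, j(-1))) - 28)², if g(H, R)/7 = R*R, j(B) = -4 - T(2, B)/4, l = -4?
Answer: 784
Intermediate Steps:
T(r, w) = 6 + 2*r
j(B) = -13/2 (j(B) = -4 - (6 + 2*2)/4 = -4 - (6 + 4)/4 = -4 - 10/4 = -4 - 1*5/2 = -4 - 5/2 = -13/2)
g(H, R) = 7*R² (g(H, R) = 7*(R*R) = 7*R²)
K(f) = 0 (K(f) = f/4 + f/(-4) = f*(¼) + f*(-¼) = f/4 - f/4 = 0)
(K(g(-4, j(-1))) - 28)² = (0 - 28)² = (-28)² = 784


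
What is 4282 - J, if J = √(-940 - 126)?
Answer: 4282 - I*√1066 ≈ 4282.0 - 32.65*I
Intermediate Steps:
J = I*√1066 (J = √(-1066) = I*√1066 ≈ 32.65*I)
4282 - J = 4282 - I*√1066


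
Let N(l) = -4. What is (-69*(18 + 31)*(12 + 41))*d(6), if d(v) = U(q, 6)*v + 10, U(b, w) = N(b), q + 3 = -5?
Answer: 2508702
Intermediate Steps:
q = -8 (q = -3 - 5 = -8)
U(b, w) = -4
d(v) = 10 - 4*v (d(v) = -4*v + 10 = 10 - 4*v)
(-69*(18 + 31)*(12 + 41))*d(6) = (-69*(18 + 31)*(12 + 41))*(10 - 4*6) = (-3381*53)*(10 - 24) = -69*2597*(-14) = -179193*(-14) = 2508702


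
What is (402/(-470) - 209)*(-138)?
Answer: 6805608/235 ≈ 28960.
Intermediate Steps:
(402/(-470) - 209)*(-138) = (402*(-1/470) - 209)*(-138) = (-201/235 - 209)*(-138) = -49316/235*(-138) = 6805608/235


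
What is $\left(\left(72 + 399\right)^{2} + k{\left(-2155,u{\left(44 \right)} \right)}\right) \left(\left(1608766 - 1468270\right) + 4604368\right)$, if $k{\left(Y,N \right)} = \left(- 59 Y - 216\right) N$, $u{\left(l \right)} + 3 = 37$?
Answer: $21529474024928$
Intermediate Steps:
$u{\left(l \right)} = 34$ ($u{\left(l \right)} = -3 + 37 = 34$)
$k{\left(Y,N \right)} = N \left(-216 - 59 Y\right)$ ($k{\left(Y,N \right)} = \left(-216 - 59 Y\right) N = N \left(-216 - 59 Y\right)$)
$\left(\left(72 + 399\right)^{2} + k{\left(-2155,u{\left(44 \right)} \right)}\right) \left(\left(1608766 - 1468270\right) + 4604368\right) = \left(\left(72 + 399\right)^{2} - 34 \left(216 + 59 \left(-2155\right)\right)\right) \left(\left(1608766 - 1468270\right) + 4604368\right) = \left(471^{2} - 34 \left(216 - 127145\right)\right) \left(\left(1608766 - 1468270\right) + 4604368\right) = \left(221841 - 34 \left(-126929\right)\right) \left(140496 + 4604368\right) = \left(221841 + 4315586\right) 4744864 = 4537427 \cdot 4744864 = 21529474024928$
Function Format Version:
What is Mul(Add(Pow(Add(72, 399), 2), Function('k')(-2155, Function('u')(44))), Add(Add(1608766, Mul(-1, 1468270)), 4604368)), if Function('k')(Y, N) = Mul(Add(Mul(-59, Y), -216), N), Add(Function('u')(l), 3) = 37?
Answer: 21529474024928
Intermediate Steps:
Function('u')(l) = 34 (Function('u')(l) = Add(-3, 37) = 34)
Function('k')(Y, N) = Mul(N, Add(-216, Mul(-59, Y))) (Function('k')(Y, N) = Mul(Add(-216, Mul(-59, Y)), N) = Mul(N, Add(-216, Mul(-59, Y))))
Mul(Add(Pow(Add(72, 399), 2), Function('k')(-2155, Function('u')(44))), Add(Add(1608766, Mul(-1, 1468270)), 4604368)) = Mul(Add(Pow(Add(72, 399), 2), Mul(-1, 34, Add(216, Mul(59, -2155)))), Add(Add(1608766, Mul(-1, 1468270)), 4604368)) = Mul(Add(Pow(471, 2), Mul(-1, 34, Add(216, -127145))), Add(Add(1608766, -1468270), 4604368)) = Mul(Add(221841, Mul(-1, 34, -126929)), Add(140496, 4604368)) = Mul(Add(221841, 4315586), 4744864) = Mul(4537427, 4744864) = 21529474024928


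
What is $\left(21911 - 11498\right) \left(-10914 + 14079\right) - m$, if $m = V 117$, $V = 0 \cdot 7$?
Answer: $32957145$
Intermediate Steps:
$V = 0$
$m = 0$ ($m = 0 \cdot 117 = 0$)
$\left(21911 - 11498\right) \left(-10914 + 14079\right) - m = \left(21911 - 11498\right) \left(-10914 + 14079\right) - 0 = 10413 \cdot 3165 + 0 = 32957145 + 0 = 32957145$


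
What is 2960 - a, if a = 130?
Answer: 2830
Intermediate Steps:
2960 - a = 2960 - 1*130 = 2960 - 130 = 2830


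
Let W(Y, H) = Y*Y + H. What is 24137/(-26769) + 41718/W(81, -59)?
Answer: 479905184/87026019 ≈ 5.5145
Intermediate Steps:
W(Y, H) = H + Y² (W(Y, H) = Y² + H = H + Y²)
24137/(-26769) + 41718/W(81, -59) = 24137/(-26769) + 41718/(-59 + 81²) = 24137*(-1/26769) + 41718/(-59 + 6561) = -24137/26769 + 41718/6502 = -24137/26769 + 41718*(1/6502) = -24137/26769 + 20859/3251 = 479905184/87026019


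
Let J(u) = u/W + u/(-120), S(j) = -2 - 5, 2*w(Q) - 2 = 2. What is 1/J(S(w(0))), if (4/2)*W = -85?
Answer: 408/91 ≈ 4.4835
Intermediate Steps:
W = -85/2 (W = (½)*(-85) = -85/2 ≈ -42.500)
w(Q) = 2 (w(Q) = 1 + (½)*2 = 1 + 1 = 2)
S(j) = -7
J(u) = -13*u/408 (J(u) = u/(-85/2) + u/(-120) = u*(-2/85) + u*(-1/120) = -2*u/85 - u/120 = -13*u/408)
1/J(S(w(0))) = 1/(-13/408*(-7)) = 1/(91/408) = 408/91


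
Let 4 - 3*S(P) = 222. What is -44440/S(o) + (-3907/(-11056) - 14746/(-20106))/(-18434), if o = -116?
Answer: 136577312675873389/223326260378208 ≈ 611.56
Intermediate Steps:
S(P) = -218/3 (S(P) = 4/3 - 1/3*222 = 4/3 - 74 = -218/3)
-44440/S(o) + (-3907/(-11056) - 14746/(-20106))/(-18434) = -44440/(-218/3) + (-3907/(-11056) - 14746/(-20106))/(-18434) = -44440*(-3/218) + (-3907*(-1/11056) - 14746*(-1/20106))*(-1/18434) = 66660/109 + (3907/11056 + 7373/10053)*(-1/18434) = 66660/109 + (120792959/111145968)*(-1/18434) = 66660/109 - 120792959/2048864774112 = 136577312675873389/223326260378208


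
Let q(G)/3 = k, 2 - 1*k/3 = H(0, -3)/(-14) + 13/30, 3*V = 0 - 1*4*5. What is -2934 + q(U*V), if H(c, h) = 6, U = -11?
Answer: -204123/70 ≈ -2916.0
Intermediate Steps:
V = -20/3 (V = (0 - 1*4*5)/3 = (0 - 4*5)/3 = (0 - 1*20)/3 = (0 - 20)/3 = (⅓)*(-20) = -20/3 ≈ -6.6667)
k = 419/70 (k = 6 - 3*(6/(-14) + 13/30) = 6 - 3*(6*(-1/14) + 13*(1/30)) = 6 - 3*(-3/7 + 13/30) = 6 - 3*1/210 = 6 - 1/70 = 419/70 ≈ 5.9857)
q(G) = 1257/70 (q(G) = 3*(419/70) = 1257/70)
-2934 + q(U*V) = -2934 + 1257/70 = -204123/70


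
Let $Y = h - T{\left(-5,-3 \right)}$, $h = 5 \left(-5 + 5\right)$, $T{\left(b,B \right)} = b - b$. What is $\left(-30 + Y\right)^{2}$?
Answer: $900$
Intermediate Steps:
$T{\left(b,B \right)} = 0$
$h = 0$ ($h = 5 \cdot 0 = 0$)
$Y = 0$ ($Y = 0 - 0 = 0 + 0 = 0$)
$\left(-30 + Y\right)^{2} = \left(-30 + 0\right)^{2} = \left(-30\right)^{2} = 900$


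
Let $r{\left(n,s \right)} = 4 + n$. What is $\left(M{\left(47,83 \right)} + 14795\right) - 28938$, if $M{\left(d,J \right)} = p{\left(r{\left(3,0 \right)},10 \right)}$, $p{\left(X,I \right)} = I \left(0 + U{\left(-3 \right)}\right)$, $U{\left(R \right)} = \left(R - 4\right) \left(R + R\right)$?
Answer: $-13723$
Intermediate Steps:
$U{\left(R \right)} = 2 R \left(-4 + R\right)$ ($U{\left(R \right)} = \left(-4 + R\right) 2 R = 2 R \left(-4 + R\right)$)
$p{\left(X,I \right)} = 42 I$ ($p{\left(X,I \right)} = I \left(0 + 2 \left(-3\right) \left(-4 - 3\right)\right) = I \left(0 + 2 \left(-3\right) \left(-7\right)\right) = I \left(0 + 42\right) = I 42 = 42 I$)
$M{\left(d,J \right)} = 420$ ($M{\left(d,J \right)} = 42 \cdot 10 = 420$)
$\left(M{\left(47,83 \right)} + 14795\right) - 28938 = \left(420 + 14795\right) - 28938 = 15215 - 28938 = -13723$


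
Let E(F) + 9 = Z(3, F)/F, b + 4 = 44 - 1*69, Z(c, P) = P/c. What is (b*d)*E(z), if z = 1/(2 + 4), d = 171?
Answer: 42978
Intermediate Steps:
z = ⅙ (z = 1/6 = ⅙ ≈ 0.16667)
b = -29 (b = -4 + (44 - 1*69) = -4 + (44 - 69) = -4 - 25 = -29)
E(F) = -26/3 (E(F) = -9 + (F/3)/F = -9 + ⅓ = -26/3)
(b*d)*E(z) = -29*171*(-26/3) = -4959*(-26/3) = 42978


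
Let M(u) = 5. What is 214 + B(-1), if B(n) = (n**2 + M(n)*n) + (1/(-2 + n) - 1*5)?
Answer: 614/3 ≈ 204.67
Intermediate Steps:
B(n) = -5 + n**2 + 1/(-2 + n) + 5*n (B(n) = (n**2 + 5*n) + (1/(-2 + n) - 1*5) = (n**2 + 5*n) + (1/(-2 + n) - 5) = (n**2 + 5*n) + (-5 + 1/(-2 + n)) = -5 + n**2 + 1/(-2 + n) + 5*n)
214 + B(-1) = 214 + (11 + (-1)**3 - 15*(-1) + 3*(-1)**2)/(-2 - 1) = 214 + (11 - 1 + 15 + 3*1)/(-3) = 214 - (11 - 1 + 15 + 3)/3 = 214 - 1/3*28 = 214 - 28/3 = 614/3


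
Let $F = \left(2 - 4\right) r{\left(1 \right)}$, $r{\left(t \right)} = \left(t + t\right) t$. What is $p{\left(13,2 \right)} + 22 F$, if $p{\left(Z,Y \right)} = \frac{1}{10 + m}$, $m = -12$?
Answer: $- \frac{177}{2} \approx -88.5$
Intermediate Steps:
$p{\left(Z,Y \right)} = - \frac{1}{2}$ ($p{\left(Z,Y \right)} = \frac{1}{10 - 12} = \frac{1}{-2} = - \frac{1}{2}$)
$r{\left(t \right)} = 2 t^{2}$ ($r{\left(t \right)} = 2 t t = 2 t^{2}$)
$F = -4$ ($F = \left(2 - 4\right) 2 \cdot 1^{2} = - 2 \cdot 2 \cdot 1 = \left(-2\right) 2 = -4$)
$p{\left(13,2 \right)} + 22 F = - \frac{1}{2} + 22 \left(-4\right) = - \frac{1}{2} - 88 = - \frac{177}{2}$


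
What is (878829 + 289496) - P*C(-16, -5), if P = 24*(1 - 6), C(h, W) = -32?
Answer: 1164485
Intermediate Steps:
P = -120 (P = 24*(-5) = -120)
(878829 + 289496) - P*C(-16, -5) = (878829 + 289496) - (-120)*(-32) = 1168325 - 1*3840 = 1168325 - 3840 = 1164485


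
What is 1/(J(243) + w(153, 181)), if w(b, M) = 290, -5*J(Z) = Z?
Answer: 5/1207 ≈ 0.0041425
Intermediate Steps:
J(Z) = -Z/5
1/(J(243) + w(153, 181)) = 1/(-1/5*243 + 290) = 1/(-243/5 + 290) = 1/(1207/5) = 5/1207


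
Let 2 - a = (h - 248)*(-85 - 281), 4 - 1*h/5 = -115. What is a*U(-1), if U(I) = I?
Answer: -127004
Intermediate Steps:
h = 595 (h = 20 - 5*(-115) = 20 + 575 = 595)
a = 127004 (a = 2 - (595 - 248)*(-85 - 281) = 2 - 347*(-366) = 2 - 1*(-127002) = 2 + 127002 = 127004)
a*U(-1) = 127004*(-1) = -127004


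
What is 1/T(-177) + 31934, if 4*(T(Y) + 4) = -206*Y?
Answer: 581933284/18223 ≈ 31934.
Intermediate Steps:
T(Y) = -4 - 103*Y/2 (T(Y) = -4 + (-206*Y)/4 = -4 - 103*Y/2)
1/T(-177) + 31934 = 1/(-4 - 103/2*(-177)) + 31934 = 1/(-4 + 18231/2) + 31934 = 1/(18223/2) + 31934 = 2/18223 + 31934 = 581933284/18223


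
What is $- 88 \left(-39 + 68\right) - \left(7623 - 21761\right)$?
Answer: $11586$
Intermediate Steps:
$- 88 \left(-39 + 68\right) - \left(7623 - 21761\right) = \left(-88\right) 29 - \left(7623 - 21761\right) = -2552 - -14138 = -2552 + 14138 = 11586$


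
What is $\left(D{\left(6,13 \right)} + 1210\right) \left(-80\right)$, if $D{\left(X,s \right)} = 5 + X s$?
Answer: $-103440$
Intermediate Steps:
$\left(D{\left(6,13 \right)} + 1210\right) \left(-80\right) = \left(\left(5 + 6 \cdot 13\right) + 1210\right) \left(-80\right) = \left(\left(5 + 78\right) + 1210\right) \left(-80\right) = \left(83 + 1210\right) \left(-80\right) = 1293 \left(-80\right) = -103440$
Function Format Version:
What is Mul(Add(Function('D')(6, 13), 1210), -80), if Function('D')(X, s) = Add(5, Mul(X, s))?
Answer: -103440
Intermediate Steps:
Mul(Add(Function('D')(6, 13), 1210), -80) = Mul(Add(Add(5, Mul(6, 13)), 1210), -80) = Mul(Add(Add(5, 78), 1210), -80) = Mul(Add(83, 1210), -80) = Mul(1293, -80) = -103440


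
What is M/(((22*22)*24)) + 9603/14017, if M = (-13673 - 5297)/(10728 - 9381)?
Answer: 74994928483/109660261392 ≈ 0.68388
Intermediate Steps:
M = -18970/1347 ≈ -14.083
M/(((22*22)*24)) + 9603/14017 = -18970/(1347*((22*22)*24)) + 9603/14017 = -18970/(1347*(484*24)) + 9603*(1/14017) = -18970/1347/11616 + 9603/14017 = -18970/1347*1/11616 + 9603/14017 = -9485/7823376 + 9603/14017 = 74994928483/109660261392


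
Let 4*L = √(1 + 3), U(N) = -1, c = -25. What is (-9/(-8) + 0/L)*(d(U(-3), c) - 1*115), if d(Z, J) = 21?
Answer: -423/4 ≈ -105.75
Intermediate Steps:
L = ½ (L = √(1 + 3)/4 = √4/4 = (¼)*2 = ½ ≈ 0.50000)
(-9/(-8) + 0/L)*(d(U(-3), c) - 1*115) = (-9/(-8) + 0/(½))*(21 - 1*115) = (-9*(-⅛) + 0*2)*(21 - 115) = (9/8 + 0)*(-94) = (9/8)*(-94) = -423/4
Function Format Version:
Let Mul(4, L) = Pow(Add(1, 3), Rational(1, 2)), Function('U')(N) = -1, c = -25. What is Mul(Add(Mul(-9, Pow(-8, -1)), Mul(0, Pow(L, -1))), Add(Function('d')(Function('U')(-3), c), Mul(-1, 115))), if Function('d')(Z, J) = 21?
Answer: Rational(-423, 4) ≈ -105.75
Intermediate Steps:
L = Rational(1, 2) (L = Mul(Rational(1, 4), Pow(Add(1, 3), Rational(1, 2))) = Mul(Rational(1, 4), Pow(4, Rational(1, 2))) = Mul(Rational(1, 4), 2) = Rational(1, 2) ≈ 0.50000)
Mul(Add(Mul(-9, Pow(-8, -1)), Mul(0, Pow(L, -1))), Add(Function('d')(Function('U')(-3), c), Mul(-1, 115))) = Mul(Add(Mul(-9, Pow(-8, -1)), Mul(0, Pow(Rational(1, 2), -1))), Add(21, Mul(-1, 115))) = Mul(Add(Mul(-9, Rational(-1, 8)), Mul(0, 2)), Add(21, -115)) = Mul(Add(Rational(9, 8), 0), -94) = Mul(Rational(9, 8), -94) = Rational(-423, 4)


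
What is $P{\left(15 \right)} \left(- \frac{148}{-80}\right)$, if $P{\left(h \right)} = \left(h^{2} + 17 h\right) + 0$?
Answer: $888$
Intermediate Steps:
$P{\left(h \right)} = h^{2} + 17 h$
$P{\left(15 \right)} \left(- \frac{148}{-80}\right) = 15 \left(17 + 15\right) \left(- \frac{148}{-80}\right) = 15 \cdot 32 \left(\left(-148\right) \left(- \frac{1}{80}\right)\right) = 480 \cdot \frac{37}{20} = 888$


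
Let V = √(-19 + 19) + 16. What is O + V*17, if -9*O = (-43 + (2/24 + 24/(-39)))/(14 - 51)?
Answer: 14123065/51948 ≈ 271.87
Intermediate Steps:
O = -6791/51948 (O = -(-43 + (2/24 + 24/(-39)))/(9*(14 - 51)) = -(-43 + (2*(1/24) + 24*(-1/39)))/(9*(-37)) = -(-43 + (1/12 - 8/13))*(-1)/(9*37) = -(-43 - 83/156)*(-1)/(9*37) = -(-6791)*(-1)/(1404*37) = -⅑*6791/5772 = -6791/51948 ≈ -0.13073)
V = 16 (V = √0 + 16 = 0 + 16 = 16)
O + V*17 = -6791/51948 + 16*17 = -6791/51948 + 272 = 14123065/51948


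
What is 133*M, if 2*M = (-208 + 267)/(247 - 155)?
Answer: 7847/184 ≈ 42.647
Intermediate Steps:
M = 59/184 (M = ((-208 + 267)/(247 - 155))/2 = (59/92)/2 = (59*(1/92))/2 = (1/2)*(59/92) = 59/184 ≈ 0.32065)
133*M = 133*(59/184) = 7847/184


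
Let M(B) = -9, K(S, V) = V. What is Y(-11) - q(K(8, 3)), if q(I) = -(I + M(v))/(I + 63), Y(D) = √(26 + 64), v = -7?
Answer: -1/11 + 3*√10 ≈ 9.3959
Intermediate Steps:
Y(D) = 3*√10 (Y(D) = √90 = 3*√10)
q(I) = -(-9 + I)/(63 + I) (q(I) = -(I - 9)/(I + 63) = -(-9 + I)/(63 + I))
Y(-11) - q(K(8, 3)) = 3*√10 - (9 - 1*3)/(63 + 3) = 3*√10 - (9 - 3)/66 = 3*√10 - 6/66 = 3*√10 - 1*1/11 = 3*√10 - 1/11 = -1/11 + 3*√10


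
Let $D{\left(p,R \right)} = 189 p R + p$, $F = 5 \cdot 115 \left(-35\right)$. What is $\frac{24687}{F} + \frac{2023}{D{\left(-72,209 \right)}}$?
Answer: $- \frac{70254095803}{57238398000} \approx -1.2274$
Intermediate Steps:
$F = -20125$ ($F = 575 \left(-35\right) = -20125$)
$D{\left(p,R \right)} = p + 189 R p$ ($D{\left(p,R \right)} = 189 R p + p = p + 189 R p$)
$\frac{24687}{F} + \frac{2023}{D{\left(-72,209 \right)}} = \frac{24687}{-20125} + \frac{2023}{\left(-72\right) \left(1 + 189 \cdot 209\right)} = 24687 \left(- \frac{1}{20125}\right) + \frac{2023}{\left(-72\right) \left(1 + 39501\right)} = - \frac{24687}{20125} + \frac{2023}{\left(-72\right) 39502} = - \frac{24687}{20125} + \frac{2023}{-2844144} = - \frac{24687}{20125} + 2023 \left(- \frac{1}{2844144}\right) = - \frac{24687}{20125} - \frac{2023}{2844144} = - \frac{70254095803}{57238398000}$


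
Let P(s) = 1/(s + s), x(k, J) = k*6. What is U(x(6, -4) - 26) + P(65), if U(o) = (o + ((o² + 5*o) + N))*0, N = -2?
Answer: 1/130 ≈ 0.0076923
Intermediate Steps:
x(k, J) = 6*k
P(s) = 1/(2*s)
U(o) = 0 (U(o) = (o + ((o² + 5*o) - 2))*0 = (o + (-2 + o² + 5*o))*0 = (-2 + o² + 6*o)*0 = 0)
U(x(6, -4) - 26) + P(65) = 0 + (½)/65 = 0 + (½)*(1/65) = 0 + 1/130 = 1/130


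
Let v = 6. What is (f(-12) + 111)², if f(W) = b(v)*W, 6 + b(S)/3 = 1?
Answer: 84681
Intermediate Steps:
b(S) = -15 (b(S) = -18 + 3*1 = -18 + 3 = -15)
f(W) = -15*W
(f(-12) + 111)² = (-15*(-12) + 111)² = (180 + 111)² = 291² = 84681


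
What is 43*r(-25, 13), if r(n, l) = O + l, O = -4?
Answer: 387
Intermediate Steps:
r(n, l) = -4 + l
43*r(-25, 13) = 43*(-4 + 13) = 43*9 = 387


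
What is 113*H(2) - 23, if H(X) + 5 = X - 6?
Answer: -1040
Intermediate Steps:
H(X) = -11 + X (H(X) = -5 + (X - 6) = -5 + (-6 + X) = -11 + X)
113*H(2) - 23 = 113*(-11 + 2) - 23 = 113*(-9) - 23 = -1017 - 23 = -1040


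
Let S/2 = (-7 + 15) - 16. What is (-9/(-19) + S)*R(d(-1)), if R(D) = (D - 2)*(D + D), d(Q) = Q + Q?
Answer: -4720/19 ≈ -248.42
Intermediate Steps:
d(Q) = 2*Q
S = -16 (S = 2*((-7 + 15) - 16) = 2*(8 - 16) = 2*(-8) = -16)
R(D) = 2*D*(-2 + D) (R(D) = (-2 + D)*(2*D) = 2*D*(-2 + D))
(-9/(-19) + S)*R(d(-1)) = (-9/(-19) - 16)*(2*(2*(-1))*(-2 + 2*(-1))) = (-9*(-1/19) - 16)*(2*(-2)*(-2 - 2)) = (9/19 - 16)*(2*(-2)*(-4)) = -295/19*16 = -4720/19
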